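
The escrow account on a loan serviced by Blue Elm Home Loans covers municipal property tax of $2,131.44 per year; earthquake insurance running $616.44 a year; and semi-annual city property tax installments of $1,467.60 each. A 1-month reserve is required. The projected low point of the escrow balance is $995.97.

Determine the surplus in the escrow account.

$522.38

Municipal property tax: $2,131.44 annually
Earthquake insurance: $616.44 annually
City property tax: $1,467.60 × 2 = $2,935.20 annually
Total per year = $5,683.08
Base monthly escrow = $5,683.08 ÷ 12 = $473.59
Cushion = 1 × $473.59 = $473.59
Surplus = $995.97 − $473.59 = $522.38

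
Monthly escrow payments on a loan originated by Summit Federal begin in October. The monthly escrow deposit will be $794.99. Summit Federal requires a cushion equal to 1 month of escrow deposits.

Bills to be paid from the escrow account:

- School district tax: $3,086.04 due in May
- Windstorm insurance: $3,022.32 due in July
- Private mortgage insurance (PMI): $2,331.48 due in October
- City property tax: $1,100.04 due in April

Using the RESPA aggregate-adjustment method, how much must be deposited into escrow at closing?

$2,384.97

Cushion = 1 × $794.99 = $794.99
Trial balance (start $0, +$794.99 each month, − disbursements):
  Oct: +$794.99 − $2,331.48 → -$1,536.49
  Nov: +$794.99 → -$741.50
  Dec: +$794.99 → $53.49
  Jan: +$794.99 → $848.48
  Feb: +$794.99 → $1,643.47
  Mar: +$794.99 → $2,438.46
  Apr: +$794.99 − $1,100.04 → $2,133.41
  May: +$794.99 − $3,086.04 → -$157.64
  Jun: +$794.99 → $637.35
  Jul: +$794.99 − $3,022.32 → -$1,589.98
  Aug: +$794.99 → -$794.99
  Sep: +$794.99 → $0.00
Lowest trial balance = -$1,589.98 (Jul)
Initial deposit = cushion − low point = $794.99 − (-$1,589.98) = $2,384.97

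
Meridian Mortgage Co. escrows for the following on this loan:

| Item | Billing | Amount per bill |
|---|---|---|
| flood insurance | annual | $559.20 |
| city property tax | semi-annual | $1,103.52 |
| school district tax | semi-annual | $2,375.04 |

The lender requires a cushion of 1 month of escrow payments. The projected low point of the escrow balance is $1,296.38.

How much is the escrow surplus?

Flood insurance: $559.20/yr
City property tax: $1,103.52 × 2 = $2,207.04/yr
School district tax: $2,375.04 × 2 = $4,750.08/yr
Yearly total = $559.20 + $2,207.04 + $4,750.08 = $7,516.32
Monthly escrow = $7,516.32 / 12 = $626.36
Cushion = 1 × $626.36 = $626.36
Surplus = $1,296.38 − $626.36 = $670.02

$670.02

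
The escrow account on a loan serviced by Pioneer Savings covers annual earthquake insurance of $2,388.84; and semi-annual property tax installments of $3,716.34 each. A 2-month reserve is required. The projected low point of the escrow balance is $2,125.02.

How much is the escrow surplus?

$488.10

Earthquake insurance = $2,388.84
Property tax = $3,716.34 × 2 = $7,432.68
Total annual escrow = $2,388.84 + $7,432.68 = $9,821.52
Monthly escrow = $9,821.52 ÷ 12 = $818.46
Required reserve = 2 × $818.46 = $1,636.92
Excess over cushion: $2,125.02 − $1,636.92 = $488.10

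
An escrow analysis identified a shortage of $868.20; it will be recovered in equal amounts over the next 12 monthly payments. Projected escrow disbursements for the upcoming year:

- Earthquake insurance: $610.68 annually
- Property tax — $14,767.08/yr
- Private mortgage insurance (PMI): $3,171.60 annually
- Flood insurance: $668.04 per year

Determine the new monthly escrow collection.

$1,673.80

Earthquake insurance — $610.68 per year
Property tax — $14,767.08 per year
Private mortgage insurance (PMI) — $3,171.60 per year
Flood insurance — $668.04 per year
Annual escrow total = $610.68 + $14,767.08 + $3,171.60 + $668.04 = $19,217.40
Per month = $19,217.40 / 12 = $1,601.45
Shortage spread = $868.20 ÷ 12 = $72.35/mo
New monthly escrow = $1,601.45 + $72.35 = $1,673.80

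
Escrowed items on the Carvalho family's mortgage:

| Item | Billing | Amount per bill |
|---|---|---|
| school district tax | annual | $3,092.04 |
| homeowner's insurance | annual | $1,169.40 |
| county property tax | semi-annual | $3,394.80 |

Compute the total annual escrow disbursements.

School district tax — $3,092.04 annually
Homeowner's insurance — $1,169.40 annually
County property tax — $3,394.80 × 2 = $6,789.60 annually
Yearly total = $11,051.04

$11,051.04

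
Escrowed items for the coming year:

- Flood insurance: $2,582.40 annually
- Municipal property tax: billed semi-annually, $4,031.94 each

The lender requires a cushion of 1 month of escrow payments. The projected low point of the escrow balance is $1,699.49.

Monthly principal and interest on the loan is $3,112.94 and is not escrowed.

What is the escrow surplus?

Flood insurance: $2,582.40
Municipal property tax: $4,031.94 × 2 = $8,063.88
Yearly total = $2,582.40 + $8,063.88 = $10,646.28
Monthly escrow = $10,646.28 / 12 = $887.19
Cushion = 1 × $887.19 = $887.19
Excess over cushion: $1,699.49 − $887.19 = $812.30

$812.30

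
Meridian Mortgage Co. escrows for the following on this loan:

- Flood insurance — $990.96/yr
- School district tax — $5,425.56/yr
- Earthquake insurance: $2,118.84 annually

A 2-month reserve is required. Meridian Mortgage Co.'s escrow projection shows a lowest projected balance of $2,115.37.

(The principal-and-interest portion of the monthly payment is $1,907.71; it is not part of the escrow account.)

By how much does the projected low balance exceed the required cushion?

$692.81

Flood insurance = $990.96/yr
School district tax = $5,425.56/yr
Earthquake insurance = $2,118.84/yr
Yearly total = $8,535.36
Per month = $8,535.36 ÷ 12 = $711.28
Required cushion = 2 × $711.28 = $1,422.56
Surplus = $2,115.37 − $1,422.56 = $692.81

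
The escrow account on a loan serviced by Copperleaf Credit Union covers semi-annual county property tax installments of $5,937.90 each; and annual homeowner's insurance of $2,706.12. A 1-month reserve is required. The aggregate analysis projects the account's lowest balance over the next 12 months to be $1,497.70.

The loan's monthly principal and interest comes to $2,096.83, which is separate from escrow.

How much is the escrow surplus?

$282.54

County property tax — $5,937.90 × 2 = $11,875.80
Homeowner's insurance — $2,706.12
Total annual escrow = $11,875.80 + $2,706.12 = $14,581.92
Monthly = $14,581.92 / 12 = $1,215.16
Required reserve = 1 × $1,215.16 = $1,215.16
Excess over cushion: $1,497.70 − $1,215.16 = $282.54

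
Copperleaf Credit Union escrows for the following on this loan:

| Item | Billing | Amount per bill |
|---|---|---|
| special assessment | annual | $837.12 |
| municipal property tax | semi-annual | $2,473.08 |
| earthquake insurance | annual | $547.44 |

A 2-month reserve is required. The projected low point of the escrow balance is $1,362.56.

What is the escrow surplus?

$307.44

Special assessment — $837.12 per year
Municipal property tax — $2,473.08 × 2 = $4,946.16 per year
Earthquake insurance — $547.44 per year
Annual escrow total = $6,330.72
Monthly = $6,330.72 / 12 = $527.56
Cushion = 2 × $527.56 = $1,055.12
Excess over cushion: $1,362.56 − $1,055.12 = $307.44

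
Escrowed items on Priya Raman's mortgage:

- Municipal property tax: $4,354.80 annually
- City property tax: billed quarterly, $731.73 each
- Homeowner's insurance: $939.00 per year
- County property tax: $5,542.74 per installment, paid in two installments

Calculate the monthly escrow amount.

Municipal property tax: $4,354.80/yr
City property tax: $731.73 × 4 = $2,926.92/yr
Homeowner's insurance: $939.00/yr
County property tax: $5,542.74 × 2 = $11,085.48/yr
Annual escrow total = $4,354.80 + $2,926.92 + $939.00 + $11,085.48 = $19,306.20
Monthly = $19,306.20 ÷ 12 = $1,608.85

$1,608.85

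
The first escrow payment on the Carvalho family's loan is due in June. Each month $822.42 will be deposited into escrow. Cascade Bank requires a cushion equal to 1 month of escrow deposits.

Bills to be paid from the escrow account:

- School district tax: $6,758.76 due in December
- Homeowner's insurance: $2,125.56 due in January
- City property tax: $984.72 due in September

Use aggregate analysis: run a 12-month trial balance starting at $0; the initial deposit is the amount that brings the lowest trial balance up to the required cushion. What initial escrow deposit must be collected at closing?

Cushion = 1 × $822.42 = $822.42
Trial balance (start $0, +$822.42 each month, − disbursements):
  Jun: +$822.42 → $822.42
  Jul: +$822.42 → $1,644.84
  Aug: +$822.42 → $2,467.26
  Sep: +$822.42 − $984.72 → $2,304.96
  Oct: +$822.42 → $3,127.38
  Nov: +$822.42 → $3,949.80
  Dec: +$822.42 − $6,758.76 → -$1,986.54
  Jan: +$822.42 − $2,125.56 → -$3,289.68
  Feb: +$822.42 → -$2,467.26
  Mar: +$822.42 → -$1,644.84
  Apr: +$822.42 → -$822.42
  May: +$822.42 → $0.00
Lowest trial balance = -$3,289.68 (Jan)
Initial deposit = cushion − low point = $822.42 − (-$3,289.68) = $4,112.10

$4,112.10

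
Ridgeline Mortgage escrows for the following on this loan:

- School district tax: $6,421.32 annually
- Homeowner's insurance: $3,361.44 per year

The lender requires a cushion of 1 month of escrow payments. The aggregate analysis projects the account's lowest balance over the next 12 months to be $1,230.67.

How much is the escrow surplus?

$415.44

School district tax: $6,421.32 annually
Homeowner's insurance: $3,361.44 annually
Annual escrow total = $6,421.32 + $3,361.44 = $9,782.76
Monthly = $9,782.76 / 12 = $815.23
Required reserve = 1 × $815.23 = $815.23
Surplus = $1,230.67 − $815.23 = $415.44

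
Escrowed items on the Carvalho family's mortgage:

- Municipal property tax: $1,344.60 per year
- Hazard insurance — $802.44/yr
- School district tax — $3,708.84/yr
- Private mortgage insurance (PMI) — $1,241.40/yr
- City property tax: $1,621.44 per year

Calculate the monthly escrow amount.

$726.56

Municipal property tax = $1,344.60 per year
Hazard insurance = $802.44 per year
School district tax = $3,708.84 per year
Private mortgage insurance (PMI) = $1,241.40 per year
City property tax = $1,621.44 per year
Yearly total = $1,344.60 + $802.44 + $3,708.84 + $1,241.40 + $1,621.44 = $8,718.72
Monthly escrow = $8,718.72 ÷ 12 = $726.56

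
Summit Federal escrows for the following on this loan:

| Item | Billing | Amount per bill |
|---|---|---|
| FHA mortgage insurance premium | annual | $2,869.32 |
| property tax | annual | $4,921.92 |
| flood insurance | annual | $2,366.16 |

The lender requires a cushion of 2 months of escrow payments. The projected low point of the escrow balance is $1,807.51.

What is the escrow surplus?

FHA mortgage insurance premium: $2,869.32 annually
Property tax: $4,921.92 annually
Flood insurance: $2,366.16 annually
Annual escrow total = $2,869.32 + $4,921.92 + $2,366.16 = $10,157.40
Monthly escrow = $10,157.40 / 12 = $846.45
Required cushion = 2 × $846.45 = $1,692.90
Surplus = $1,807.51 − $1,692.90 = $114.61

$114.61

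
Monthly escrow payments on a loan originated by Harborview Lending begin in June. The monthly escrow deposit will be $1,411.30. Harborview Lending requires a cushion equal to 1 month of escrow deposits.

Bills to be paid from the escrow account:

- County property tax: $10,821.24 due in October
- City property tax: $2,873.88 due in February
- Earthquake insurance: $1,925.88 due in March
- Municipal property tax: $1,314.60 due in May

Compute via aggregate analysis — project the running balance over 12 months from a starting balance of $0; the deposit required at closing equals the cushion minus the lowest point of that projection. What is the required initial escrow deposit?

$5,176.04

Cushion = 1 × $1,411.30 = $1,411.30
Trial balance (start $0, +$1,411.30 each month, − disbursements):
  Jun: +$1,411.30 → $1,411.30
  Jul: +$1,411.30 → $2,822.60
  Aug: +$1,411.30 → $4,233.90
  Sep: +$1,411.30 → $5,645.20
  Oct: +$1,411.30 − $10,821.24 → -$3,764.74
  Nov: +$1,411.30 → -$2,353.44
  Dec: +$1,411.30 → -$942.14
  Jan: +$1,411.30 → $469.16
  Feb: +$1,411.30 − $2,873.88 → -$993.42
  Mar: +$1,411.30 − $1,925.88 → -$1,508.00
  Apr: +$1,411.30 → -$96.70
  May: +$1,411.30 − $1,314.60 → $0.00
Lowest trial balance = -$3,764.74 (Oct)
Initial deposit = cushion − low point = $1,411.30 − (-$3,764.74) = $5,176.04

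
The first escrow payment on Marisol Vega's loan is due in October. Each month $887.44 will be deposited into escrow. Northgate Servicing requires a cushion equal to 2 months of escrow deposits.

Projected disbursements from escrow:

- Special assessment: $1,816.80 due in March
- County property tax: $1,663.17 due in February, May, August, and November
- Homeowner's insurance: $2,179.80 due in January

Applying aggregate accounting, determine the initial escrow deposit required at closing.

$3,773.18

Cushion = 2 × $887.44 = $1,774.88
Trial balance (start $0, +$887.44 each month, − disbursements):
  Oct: +$887.44 → $887.44
  Nov: +$887.44 − $1,663.17 → $111.71
  Dec: +$887.44 → $999.15
  Jan: +$887.44 − $2,179.80 → -$293.21
  Feb: +$887.44 − $1,663.17 → -$1,068.94
  Mar: +$887.44 − $1,816.80 → -$1,998.30
  Apr: +$887.44 → -$1,110.86
  May: +$887.44 − $1,663.17 → -$1,886.59
  Jun: +$887.44 → -$999.15
  Jul: +$887.44 → -$111.71
  Aug: +$887.44 − $1,663.17 → -$887.44
  Sep: +$887.44 → $0.00
Lowest trial balance = -$1,998.30 (Mar)
Initial deposit = cushion − low point = $1,774.88 − (-$1,998.30) = $3,773.18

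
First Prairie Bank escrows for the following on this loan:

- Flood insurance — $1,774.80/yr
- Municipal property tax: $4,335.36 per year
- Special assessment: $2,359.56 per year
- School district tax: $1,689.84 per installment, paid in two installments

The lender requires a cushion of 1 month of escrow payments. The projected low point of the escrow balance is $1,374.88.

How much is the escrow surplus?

Flood insurance: $1,774.80 per year
Municipal property tax: $4,335.36 per year
Special assessment: $2,359.56 per year
School district tax: $1,689.84 × 2 = $3,379.68 per year
Annual escrow total = $1,774.80 + $4,335.36 + $2,359.56 + $3,379.68 = $11,849.40
Per month = $11,849.40 / 12 = $987.45
Required cushion = 1 × $987.45 = $987.45
Surplus = $1,374.88 − $987.45 = $387.43

$387.43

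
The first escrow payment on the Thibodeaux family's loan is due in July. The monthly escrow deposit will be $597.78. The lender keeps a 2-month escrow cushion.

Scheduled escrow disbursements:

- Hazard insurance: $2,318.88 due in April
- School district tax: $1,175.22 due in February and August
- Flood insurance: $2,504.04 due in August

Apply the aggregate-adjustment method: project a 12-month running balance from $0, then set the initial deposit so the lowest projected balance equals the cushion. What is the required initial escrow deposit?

Cushion = 2 × $597.78 = $1,195.56
Trial balance (start $0, +$597.78 each month, − disbursements):
  Jul: +$597.78 → $597.78
  Aug: +$597.78 − $3,679.26 → -$2,483.70
  Sep: +$597.78 → -$1,885.92
  Oct: +$597.78 → -$1,288.14
  Nov: +$597.78 → -$690.36
  Dec: +$597.78 → -$92.58
  Jan: +$597.78 → $505.20
  Feb: +$597.78 − $1,175.22 → -$72.24
  Mar: +$597.78 → $525.54
  Apr: +$597.78 − $2,318.88 → -$1,195.56
  May: +$597.78 → -$597.78
  Jun: +$597.78 → $0.00
Lowest trial balance = -$2,483.70 (Aug)
Initial deposit = cushion − low point = $1,195.56 − (-$2,483.70) = $3,679.26

$3,679.26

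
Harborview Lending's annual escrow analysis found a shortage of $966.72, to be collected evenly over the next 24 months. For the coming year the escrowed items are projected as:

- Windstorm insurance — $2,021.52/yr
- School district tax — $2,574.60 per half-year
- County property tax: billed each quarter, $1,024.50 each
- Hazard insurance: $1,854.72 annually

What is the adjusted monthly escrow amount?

Windstorm insurance — $2,021.52 annually
School district tax — $2,574.60 × 2 = $5,149.20 annually
County property tax — $1,024.50 × 4 = $4,098.00 annually
Hazard insurance — $1,854.72 annually
Annual escrow total = $13,123.44
Monthly escrow = $13,123.44 / 12 = $1,093.62
Shortage per month = $966.72 / 24 = $40.28
Adjusted monthly = $1,093.62 + $40.28 = $1,133.90

$1,133.90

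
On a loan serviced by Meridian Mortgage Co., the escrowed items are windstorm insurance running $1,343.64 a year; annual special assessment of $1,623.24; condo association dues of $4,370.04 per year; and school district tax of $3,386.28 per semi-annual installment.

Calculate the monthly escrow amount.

Windstorm insurance = $1,343.64 per year
Special assessment = $1,623.24 per year
Condo association dues = $4,370.04 per year
School district tax = $3,386.28 × 2 = $6,772.56 per year
Total annual escrow = $14,109.48
Per month = $14,109.48 ÷ 12 = $1,175.79

$1,175.79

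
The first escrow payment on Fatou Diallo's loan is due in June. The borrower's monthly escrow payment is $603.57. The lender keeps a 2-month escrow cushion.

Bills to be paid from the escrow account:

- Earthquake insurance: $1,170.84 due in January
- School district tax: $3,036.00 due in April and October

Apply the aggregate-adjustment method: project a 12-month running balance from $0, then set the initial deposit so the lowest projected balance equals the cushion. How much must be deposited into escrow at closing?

Cushion = 2 × $603.57 = $1,207.14
Trial balance (start $0, +$603.57 each month, − disbursements):
  Jun: +$603.57 → $603.57
  Jul: +$603.57 → $1,207.14
  Aug: +$603.57 → $1,810.71
  Sep: +$603.57 → $2,414.28
  Oct: +$603.57 − $3,036.00 → -$18.15
  Nov: +$603.57 → $585.42
  Dec: +$603.57 → $1,188.99
  Jan: +$603.57 − $1,170.84 → $621.72
  Feb: +$603.57 → $1,225.29
  Mar: +$603.57 → $1,828.86
  Apr: +$603.57 − $3,036.00 → -$603.57
  May: +$603.57 → $0.00
Lowest trial balance = -$603.57 (Apr)
Initial deposit = cushion − low point = $1,207.14 − (-$603.57) = $1,810.71

$1,810.71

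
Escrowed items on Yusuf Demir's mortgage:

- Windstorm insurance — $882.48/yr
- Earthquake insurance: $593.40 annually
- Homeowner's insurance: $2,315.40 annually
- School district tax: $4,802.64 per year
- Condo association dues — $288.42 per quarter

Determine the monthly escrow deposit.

Windstorm insurance: $882.48 annually
Earthquake insurance: $593.40 annually
Homeowner's insurance: $2,315.40 annually
School district tax: $4,802.64 annually
Condo association dues: $288.42 × 4 = $1,153.68 annually
Total annual escrow = $882.48 + $593.40 + $2,315.40 + $4,802.64 + $1,153.68 = $9,747.60
Base monthly escrow = $9,747.60 ÷ 12 = $812.30

$812.30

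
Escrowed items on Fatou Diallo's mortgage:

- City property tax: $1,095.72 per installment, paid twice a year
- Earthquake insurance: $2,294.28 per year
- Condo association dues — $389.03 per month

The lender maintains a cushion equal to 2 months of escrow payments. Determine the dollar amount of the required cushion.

City property tax: $1,095.72 × 2 = $2,191.44/yr
Earthquake insurance: $2,294.28/yr
Condo association dues: $389.03 × 12 = $4,668.36/yr
Annual escrow total = $9,154.08
Base monthly escrow = $9,154.08 ÷ 12 = $762.84
Required cushion = 2 × $762.84 = $1,525.68

$1,525.68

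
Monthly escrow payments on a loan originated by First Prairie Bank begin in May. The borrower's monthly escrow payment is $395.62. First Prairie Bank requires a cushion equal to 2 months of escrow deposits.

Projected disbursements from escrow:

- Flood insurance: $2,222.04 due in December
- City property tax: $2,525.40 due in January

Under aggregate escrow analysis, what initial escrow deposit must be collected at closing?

$1,978.10

Cushion = 2 × $395.62 = $791.24
Trial balance (start $0, +$395.62 each month, − disbursements):
  May: +$395.62 → $395.62
  Jun: +$395.62 → $791.24
  Jul: +$395.62 → $1,186.86
  Aug: +$395.62 → $1,582.48
  Sep: +$395.62 → $1,978.10
  Oct: +$395.62 → $2,373.72
  Nov: +$395.62 → $2,769.34
  Dec: +$395.62 − $2,222.04 → $942.92
  Jan: +$395.62 − $2,525.40 → -$1,186.86
  Feb: +$395.62 → -$791.24
  Mar: +$395.62 → -$395.62
  Apr: +$395.62 → $0.00
Lowest trial balance = -$1,186.86 (Jan)
Initial deposit = cushion − low point = $791.24 − (-$1,186.86) = $1,978.10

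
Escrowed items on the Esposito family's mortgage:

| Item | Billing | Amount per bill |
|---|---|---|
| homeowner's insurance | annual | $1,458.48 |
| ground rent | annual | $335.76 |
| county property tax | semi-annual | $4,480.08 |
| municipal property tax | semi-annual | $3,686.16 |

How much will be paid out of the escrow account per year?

$18,126.72

Homeowner's insurance = $1,458.48
Ground rent = $335.76
County property tax = $4,480.08 × 2 = $8,960.16
Municipal property tax = $3,686.16 × 2 = $7,372.32
Total annual escrow = $1,458.48 + $335.76 + $8,960.16 + $7,372.32 = $18,126.72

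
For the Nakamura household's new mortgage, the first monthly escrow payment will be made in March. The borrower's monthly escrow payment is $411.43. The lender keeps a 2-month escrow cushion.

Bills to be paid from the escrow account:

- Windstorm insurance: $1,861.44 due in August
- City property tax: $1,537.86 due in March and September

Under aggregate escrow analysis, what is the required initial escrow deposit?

$2,880.01

Cushion = 2 × $411.43 = $822.86
Trial balance (start $0, +$411.43 each month, − disbursements):
  Mar: +$411.43 − $1,537.86 → -$1,126.43
  Apr: +$411.43 → -$715.00
  May: +$411.43 → -$303.57
  Jun: +$411.43 → $107.86
  Jul: +$411.43 → $519.29
  Aug: +$411.43 − $1,861.44 → -$930.72
  Sep: +$411.43 − $1,537.86 → -$2,057.15
  Oct: +$411.43 → -$1,645.72
  Nov: +$411.43 → -$1,234.29
  Dec: +$411.43 → -$822.86
  Jan: +$411.43 → -$411.43
  Feb: +$411.43 → $0.00
Lowest trial balance = -$2,057.15 (Sep)
Initial deposit = cushion − low point = $822.86 − (-$2,057.15) = $2,880.01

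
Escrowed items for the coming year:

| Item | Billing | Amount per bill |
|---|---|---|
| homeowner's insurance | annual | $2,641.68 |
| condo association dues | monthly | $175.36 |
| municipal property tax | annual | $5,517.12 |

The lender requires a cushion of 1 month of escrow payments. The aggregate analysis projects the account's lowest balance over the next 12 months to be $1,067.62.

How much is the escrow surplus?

Homeowner's insurance — $2,641.68/yr
Condo association dues — $175.36 × 12 = $2,104.32/yr
Municipal property tax — $5,517.12/yr
Yearly total = $2,641.68 + $2,104.32 + $5,517.12 = $10,263.12
Per month = $10,263.12 ÷ 12 = $855.26
Required cushion = 1 × $855.26 = $855.26
Excess over cushion: $1,067.62 − $855.26 = $212.36

$212.36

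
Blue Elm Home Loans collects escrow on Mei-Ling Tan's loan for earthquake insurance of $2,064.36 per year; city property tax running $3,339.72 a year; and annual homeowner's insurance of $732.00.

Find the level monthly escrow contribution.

$511.34

Earthquake insurance — $2,064.36/yr
City property tax — $3,339.72/yr
Homeowner's insurance — $732.00/yr
Combined annual = $2,064.36 + $3,339.72 + $732.00 = $6,136.08
Monthly = $6,136.08 / 12 = $511.34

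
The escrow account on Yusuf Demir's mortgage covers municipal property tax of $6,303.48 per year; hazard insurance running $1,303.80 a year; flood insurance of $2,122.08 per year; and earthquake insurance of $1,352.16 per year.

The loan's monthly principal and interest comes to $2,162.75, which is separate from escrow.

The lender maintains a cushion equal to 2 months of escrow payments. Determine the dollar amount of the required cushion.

Municipal property tax — $6,303.48
Hazard insurance — $1,303.80
Flood insurance — $2,122.08
Earthquake insurance — $1,352.16
Total annual escrow = $6,303.48 + $1,303.80 + $2,122.08 + $1,352.16 = $11,081.52
Base monthly escrow = $11,081.52 ÷ 12 = $923.46
Reserve = 2 × $923.46 = $1,846.92

$1,846.92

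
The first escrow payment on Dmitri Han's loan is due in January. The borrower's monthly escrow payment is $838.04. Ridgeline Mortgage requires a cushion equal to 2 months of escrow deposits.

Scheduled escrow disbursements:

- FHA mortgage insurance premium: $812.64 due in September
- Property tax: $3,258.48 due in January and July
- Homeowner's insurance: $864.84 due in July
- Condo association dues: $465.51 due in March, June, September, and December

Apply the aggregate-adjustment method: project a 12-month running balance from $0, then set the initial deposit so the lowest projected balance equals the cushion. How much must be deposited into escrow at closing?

Cushion = 2 × $838.04 = $1,676.08
Trial balance (start $0, +$838.04 each month, − disbursements):
  Jan: +$838.04 − $3,258.48 → -$2,420.44
  Feb: +$838.04 → -$1,582.40
  Mar: +$838.04 − $465.51 → -$1,209.87
  Apr: +$838.04 → -$371.83
  May: +$838.04 → $466.21
  Jun: +$838.04 − $465.51 → $838.74
  Jul: +$838.04 − $4,123.32 → -$2,446.54
  Aug: +$838.04 → -$1,608.50
  Sep: +$838.04 − $1,278.15 → -$2,048.61
  Oct: +$838.04 → -$1,210.57
  Nov: +$838.04 → -$372.53
  Dec: +$838.04 − $465.51 → $0.00
Lowest trial balance = -$2,446.54 (Jul)
Initial deposit = cushion − low point = $1,676.08 − (-$2,446.54) = $4,122.62

$4,122.62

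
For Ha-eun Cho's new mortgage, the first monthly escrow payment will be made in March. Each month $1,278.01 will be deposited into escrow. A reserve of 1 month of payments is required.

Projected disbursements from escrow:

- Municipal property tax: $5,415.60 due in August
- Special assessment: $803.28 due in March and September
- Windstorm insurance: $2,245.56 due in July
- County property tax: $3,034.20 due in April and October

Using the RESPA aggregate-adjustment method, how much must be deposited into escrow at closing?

$6,390.05

Cushion = 1 × $1,278.01 = $1,278.01
Trial balance (start $0, +$1,278.01 each month, − disbursements):
  Mar: +$1,278.01 − $803.28 → $474.73
  Apr: +$1,278.01 − $3,034.20 → -$1,281.46
  May: +$1,278.01 → -$3.45
  Jun: +$1,278.01 → $1,274.56
  Jul: +$1,278.01 − $2,245.56 → $307.01
  Aug: +$1,278.01 − $5,415.60 → -$3,830.58
  Sep: +$1,278.01 − $803.28 → -$3,355.85
  Oct: +$1,278.01 − $3,034.20 → -$5,112.04
  Nov: +$1,278.01 → -$3,834.03
  Dec: +$1,278.01 → -$2,556.02
  Jan: +$1,278.01 → -$1,278.01
  Feb: +$1,278.01 → $0.00
Lowest trial balance = -$5,112.04 (Oct)
Initial deposit = cushion − low point = $1,278.01 − (-$5,112.04) = $6,390.05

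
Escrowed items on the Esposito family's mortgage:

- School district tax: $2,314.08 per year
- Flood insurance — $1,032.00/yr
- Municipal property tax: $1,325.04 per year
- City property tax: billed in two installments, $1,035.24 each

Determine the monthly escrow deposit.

School district tax = $2,314.08 annually
Flood insurance = $1,032.00 annually
Municipal property tax = $1,325.04 annually
City property tax = $1,035.24 × 2 = $2,070.48 annually
Annual escrow total = $6,741.60
Base monthly escrow = $6,741.60 / 12 = $561.80

$561.80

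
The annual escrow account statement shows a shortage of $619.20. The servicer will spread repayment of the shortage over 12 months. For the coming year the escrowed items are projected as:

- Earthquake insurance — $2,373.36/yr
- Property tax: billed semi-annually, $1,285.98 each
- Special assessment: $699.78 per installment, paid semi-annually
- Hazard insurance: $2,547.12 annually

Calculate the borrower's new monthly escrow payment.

$792.60

Earthquake insurance: $2,373.36/yr
Property tax: $1,285.98 × 2 = $2,571.96/yr
Special assessment: $699.78 × 2 = $1,399.56/yr
Hazard insurance: $2,547.12/yr
Yearly total = $2,373.36 + $2,571.96 + $1,399.56 + $2,547.12 = $8,892.00
Monthly = $8,892.00 ÷ 12 = $741.00
Shortage spread = $619.20 / 12 = $51.60/mo
Adjusted monthly = $741.00 + $51.60 = $792.60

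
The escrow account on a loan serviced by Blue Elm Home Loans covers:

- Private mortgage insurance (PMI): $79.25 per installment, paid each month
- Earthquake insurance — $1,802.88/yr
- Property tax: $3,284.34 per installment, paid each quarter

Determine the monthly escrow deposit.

Private mortgage insurance (PMI) = $79.25 × 12 = $951.00/yr
Earthquake insurance = $1,802.88/yr
Property tax = $3,284.34 × 4 = $13,137.36/yr
Yearly total = $15,891.24
Monthly = $15,891.24 ÷ 12 = $1,324.27

$1,324.27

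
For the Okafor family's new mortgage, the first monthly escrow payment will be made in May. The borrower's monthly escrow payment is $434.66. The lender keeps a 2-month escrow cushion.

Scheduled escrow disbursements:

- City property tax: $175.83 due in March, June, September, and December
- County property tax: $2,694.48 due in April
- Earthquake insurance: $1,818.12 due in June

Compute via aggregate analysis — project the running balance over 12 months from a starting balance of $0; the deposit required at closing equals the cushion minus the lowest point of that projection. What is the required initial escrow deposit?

Cushion = 2 × $434.66 = $869.32
Trial balance (start $0, +$434.66 each month, − disbursements):
  May: +$434.66 → $434.66
  Jun: +$434.66 − $1,993.95 → -$1,124.63
  Jul: +$434.66 → -$689.97
  Aug: +$434.66 → -$255.31
  Sep: +$434.66 − $175.83 → $3.52
  Oct: +$434.66 → $438.18
  Nov: +$434.66 → $872.84
  Dec: +$434.66 − $175.83 → $1,131.67
  Jan: +$434.66 → $1,566.33
  Feb: +$434.66 → $2,000.99
  Mar: +$434.66 − $175.83 → $2,259.82
  Apr: +$434.66 − $2,694.48 → $0.00
Lowest trial balance = -$1,124.63 (Jun)
Initial deposit = cushion − low point = $869.32 − (-$1,124.63) = $1,993.95

$1,993.95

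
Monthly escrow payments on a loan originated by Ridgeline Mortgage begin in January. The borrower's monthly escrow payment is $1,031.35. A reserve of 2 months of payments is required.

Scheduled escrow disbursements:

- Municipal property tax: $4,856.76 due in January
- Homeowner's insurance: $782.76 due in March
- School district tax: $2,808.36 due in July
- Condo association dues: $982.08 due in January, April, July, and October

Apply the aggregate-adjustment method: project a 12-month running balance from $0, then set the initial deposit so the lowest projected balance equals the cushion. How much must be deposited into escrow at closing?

Cushion = 2 × $1,031.35 = $2,062.70
Trial balance (start $0, +$1,031.35 each month, − disbursements):
  Jan: +$1,031.35 − $5,838.84 → -$4,807.49
  Feb: +$1,031.35 → -$3,776.14
  Mar: +$1,031.35 − $782.76 → -$3,527.55
  Apr: +$1,031.35 − $982.08 → -$3,478.28
  May: +$1,031.35 → -$2,446.93
  Jun: +$1,031.35 → -$1,415.58
  Jul: +$1,031.35 − $3,790.44 → -$4,174.67
  Aug: +$1,031.35 → -$3,143.32
  Sep: +$1,031.35 → -$2,111.97
  Oct: +$1,031.35 − $982.08 → -$2,062.70
  Nov: +$1,031.35 → -$1,031.35
  Dec: +$1,031.35 → $0.00
Lowest trial balance = -$4,807.49 (Jan)
Initial deposit = cushion − low point = $2,062.70 − (-$4,807.49) = $6,870.19

$6,870.19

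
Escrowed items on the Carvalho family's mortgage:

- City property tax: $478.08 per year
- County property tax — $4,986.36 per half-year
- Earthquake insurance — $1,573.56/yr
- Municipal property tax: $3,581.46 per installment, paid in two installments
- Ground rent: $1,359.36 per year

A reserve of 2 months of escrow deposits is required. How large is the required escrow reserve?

$3,424.44

City property tax = $478.08/yr
County property tax = $4,986.36 × 2 = $9,972.72/yr
Earthquake insurance = $1,573.56/yr
Municipal property tax = $3,581.46 × 2 = $7,162.92/yr
Ground rent = $1,359.36/yr
Total annual escrow = $20,546.64
Per month = $20,546.64 / 12 = $1,712.22
Required cushion = 2 × $1,712.22 = $3,424.44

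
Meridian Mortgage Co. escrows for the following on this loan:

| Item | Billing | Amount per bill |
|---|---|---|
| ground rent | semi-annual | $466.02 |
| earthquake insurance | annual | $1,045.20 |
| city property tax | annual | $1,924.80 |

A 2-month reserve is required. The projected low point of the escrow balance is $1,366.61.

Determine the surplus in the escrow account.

$716.27

Ground rent = $466.02 × 2 = $932.04 per year
Earthquake insurance = $1,045.20 per year
City property tax = $1,924.80 per year
Total annual escrow = $932.04 + $1,045.20 + $1,924.80 = $3,902.04
Per month = $3,902.04 ÷ 12 = $325.17
Required reserve = 2 × $325.17 = $650.34
Excess over cushion: $1,366.61 − $650.34 = $716.27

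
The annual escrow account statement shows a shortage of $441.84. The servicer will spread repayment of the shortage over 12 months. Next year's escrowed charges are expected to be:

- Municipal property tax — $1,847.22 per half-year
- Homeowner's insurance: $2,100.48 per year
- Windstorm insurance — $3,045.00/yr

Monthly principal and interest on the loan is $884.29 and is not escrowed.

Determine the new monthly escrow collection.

Municipal property tax: $1,847.22 × 2 = $3,694.44/yr
Homeowner's insurance: $2,100.48/yr
Windstorm insurance: $3,045.00/yr
Yearly total = $8,839.92
Monthly = $8,839.92 ÷ 12 = $736.66
Shortage per month = $441.84 / 12 = $36.82
Adjusted monthly = $736.66 + $36.82 = $773.48

$773.48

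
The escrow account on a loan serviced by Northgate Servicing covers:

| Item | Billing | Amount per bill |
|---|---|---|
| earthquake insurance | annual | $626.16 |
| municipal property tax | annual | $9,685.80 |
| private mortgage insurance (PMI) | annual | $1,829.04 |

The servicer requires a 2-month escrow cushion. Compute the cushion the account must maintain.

Earthquake insurance = $626.16/yr
Municipal property tax = $9,685.80/yr
Private mortgage insurance (PMI) = $1,829.04/yr
Total annual escrow = $12,141.00
Monthly = $12,141.00 ÷ 12 = $1,011.75
Required cushion = 2 × $1,011.75 = $2,023.50

$2,023.50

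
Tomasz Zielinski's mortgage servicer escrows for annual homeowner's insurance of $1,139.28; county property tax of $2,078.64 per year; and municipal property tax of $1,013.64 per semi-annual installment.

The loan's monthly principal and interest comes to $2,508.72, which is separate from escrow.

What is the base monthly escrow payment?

$437.10

Homeowner's insurance = $1,139.28/yr
County property tax = $2,078.64/yr
Municipal property tax = $1,013.64 × 2 = $2,027.28/yr
Combined annual = $1,139.28 + $2,078.64 + $2,027.28 = $5,245.20
Monthly = $5,245.20 ÷ 12 = $437.10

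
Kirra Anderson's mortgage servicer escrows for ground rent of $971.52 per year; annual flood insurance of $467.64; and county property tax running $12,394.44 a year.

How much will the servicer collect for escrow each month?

$1,152.80

Ground rent — $971.52 annually
Flood insurance — $467.64 annually
County property tax — $12,394.44 annually
Yearly total = $971.52 + $467.64 + $12,394.44 = $13,833.60
Monthly escrow = $13,833.60 / 12 = $1,152.80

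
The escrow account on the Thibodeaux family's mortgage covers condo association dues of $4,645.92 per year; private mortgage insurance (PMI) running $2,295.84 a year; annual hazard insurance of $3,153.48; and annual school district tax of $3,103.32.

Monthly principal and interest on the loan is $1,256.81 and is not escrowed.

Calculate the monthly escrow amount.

Condo association dues = $4,645.92
Private mortgage insurance (PMI) = $2,295.84
Hazard insurance = $3,153.48
School district tax = $3,103.32
Annual escrow total = $4,645.92 + $2,295.84 + $3,153.48 + $3,103.32 = $13,198.56
Monthly escrow = $13,198.56 / 12 = $1,099.88

$1,099.88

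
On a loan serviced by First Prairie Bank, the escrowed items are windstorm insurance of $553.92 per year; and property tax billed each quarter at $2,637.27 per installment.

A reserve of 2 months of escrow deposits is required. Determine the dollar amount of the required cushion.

$1,850.50

Windstorm insurance — $553.92 annually
Property tax — $2,637.27 × 4 = $10,549.08 annually
Yearly total = $553.92 + $10,549.08 = $11,103.00
Base monthly escrow = $11,103.00 ÷ 12 = $925.25
Reserve = 2 × $925.25 = $1,850.50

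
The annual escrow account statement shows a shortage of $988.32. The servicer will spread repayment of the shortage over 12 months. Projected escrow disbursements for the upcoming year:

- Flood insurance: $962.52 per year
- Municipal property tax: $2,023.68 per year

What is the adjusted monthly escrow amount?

Flood insurance: $962.52
Municipal property tax: $2,023.68
Total per year = $2,986.20
Monthly escrow = $2,986.20 ÷ 12 = $248.85
Shortage per month = $988.32 ÷ 12 = $82.36
Adjusted monthly = $248.85 + $82.36 = $331.21

$331.21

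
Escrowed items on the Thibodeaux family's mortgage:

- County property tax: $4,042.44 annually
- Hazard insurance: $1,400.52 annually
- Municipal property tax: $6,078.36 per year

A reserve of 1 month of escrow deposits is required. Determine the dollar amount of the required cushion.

$960.11

County property tax: $4,042.44/yr
Hazard insurance: $1,400.52/yr
Municipal property tax: $6,078.36/yr
Yearly total = $11,521.32
Per month = $11,521.32 ÷ 12 = $960.11
Reserve = 1 × $960.11 = $960.11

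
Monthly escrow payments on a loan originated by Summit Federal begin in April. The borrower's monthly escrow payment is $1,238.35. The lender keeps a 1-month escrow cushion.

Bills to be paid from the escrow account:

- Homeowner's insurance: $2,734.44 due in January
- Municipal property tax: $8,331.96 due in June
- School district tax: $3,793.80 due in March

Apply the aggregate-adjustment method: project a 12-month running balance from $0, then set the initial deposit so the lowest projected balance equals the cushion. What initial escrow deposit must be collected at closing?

Cushion = 1 × $1,238.35 = $1,238.35
Trial balance (start $0, +$1,238.35 each month, − disbursements):
  Apr: +$1,238.35 → $1,238.35
  May: +$1,238.35 → $2,476.70
  Jun: +$1,238.35 − $8,331.96 → -$4,616.91
  Jul: +$1,238.35 → -$3,378.56
  Aug: +$1,238.35 → -$2,140.21
  Sep: +$1,238.35 → -$901.86
  Oct: +$1,238.35 → $336.49
  Nov: +$1,238.35 → $1,574.84
  Dec: +$1,238.35 → $2,813.19
  Jan: +$1,238.35 − $2,734.44 → $1,317.10
  Feb: +$1,238.35 → $2,555.45
  Mar: +$1,238.35 − $3,793.80 → $0.00
Lowest trial balance = -$4,616.91 (Jun)
Initial deposit = cushion − low point = $1,238.35 − (-$4,616.91) = $5,855.26

$5,855.26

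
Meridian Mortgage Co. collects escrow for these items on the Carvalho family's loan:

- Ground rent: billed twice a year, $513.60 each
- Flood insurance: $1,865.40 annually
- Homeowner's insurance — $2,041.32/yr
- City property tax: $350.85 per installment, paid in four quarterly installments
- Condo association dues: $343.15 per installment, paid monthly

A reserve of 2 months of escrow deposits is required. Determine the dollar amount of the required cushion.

$1,742.52

Ground rent = $513.60 × 2 = $1,027.20/yr
Flood insurance = $1,865.40/yr
Homeowner's insurance = $2,041.32/yr
City property tax = $350.85 × 4 = $1,403.40/yr
Condo association dues = $343.15 × 12 = $4,117.80/yr
Annual escrow total = $1,027.20 + $1,865.40 + $2,041.32 + $1,403.40 + $4,117.80 = $10,455.12
Monthly = $10,455.12 ÷ 12 = $871.26
Required cushion = 2 × $871.26 = $1,742.52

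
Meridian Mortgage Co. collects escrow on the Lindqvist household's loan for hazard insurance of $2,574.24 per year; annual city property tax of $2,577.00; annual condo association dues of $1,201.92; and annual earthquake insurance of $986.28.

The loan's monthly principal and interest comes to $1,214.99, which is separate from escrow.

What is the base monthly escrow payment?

Hazard insurance: $2,574.24 per year
City property tax: $2,577.00 per year
Condo association dues: $1,201.92 per year
Earthquake insurance: $986.28 per year
Total per year = $2,574.24 + $2,577.00 + $1,201.92 + $986.28 = $7,339.44
Per month = $7,339.44 ÷ 12 = $611.62

$611.62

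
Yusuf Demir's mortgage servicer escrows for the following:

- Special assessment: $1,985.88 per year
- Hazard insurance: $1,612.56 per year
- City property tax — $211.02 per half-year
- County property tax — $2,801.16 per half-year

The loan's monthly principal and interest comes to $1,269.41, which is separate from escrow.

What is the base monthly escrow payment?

Special assessment = $1,985.88 per year
Hazard insurance = $1,612.56 per year
City property tax = $211.02 × 2 = $422.04 per year
County property tax = $2,801.16 × 2 = $5,602.32 per year
Yearly total = $1,985.88 + $1,612.56 + $422.04 + $5,602.32 = $9,622.80
Monthly = $9,622.80 ÷ 12 = $801.90

$801.90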